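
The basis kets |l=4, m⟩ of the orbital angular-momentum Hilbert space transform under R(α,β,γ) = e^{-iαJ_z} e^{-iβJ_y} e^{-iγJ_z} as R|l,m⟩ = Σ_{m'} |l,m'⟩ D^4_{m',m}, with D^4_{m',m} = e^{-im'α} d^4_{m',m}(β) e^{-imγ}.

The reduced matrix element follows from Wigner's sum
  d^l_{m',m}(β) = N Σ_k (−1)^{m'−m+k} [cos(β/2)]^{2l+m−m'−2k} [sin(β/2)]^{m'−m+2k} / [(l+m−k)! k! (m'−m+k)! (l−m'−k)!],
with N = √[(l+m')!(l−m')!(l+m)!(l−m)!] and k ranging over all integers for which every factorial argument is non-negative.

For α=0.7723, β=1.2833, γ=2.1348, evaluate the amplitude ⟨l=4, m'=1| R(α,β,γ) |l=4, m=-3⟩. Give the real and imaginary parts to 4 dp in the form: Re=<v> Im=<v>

Re=0.3699 Im=-0.2818

Split into d^4_{1,-3}(β=1.2833) × two z-phases.
c=cos(1.2833/2)=0.801109, s=sin(1.2833/2)=0.598518; N=√[120·6·1·5040]=1904.940944
The bounds max(0,m−m')=0 and min(l+m,l−m')=1 give 2 terms
  k=0: (−1)^4·1904.9409/(144)·0.8011^4·0.5985^4 = +0.699190
  k=1: (−1)^5·1904.9409/(240)·0.8011^2·0.5985^6 = -0.234163
d^4_{1,-3}(1.2833) = +0.699190 -0.234163 = +0.465027
Attach z-rotation phases: D = e^{-i(1)(0.7723)}·(+0.465027)·e^{-i(-3)(2.1348)} = +0.369895-0.281830i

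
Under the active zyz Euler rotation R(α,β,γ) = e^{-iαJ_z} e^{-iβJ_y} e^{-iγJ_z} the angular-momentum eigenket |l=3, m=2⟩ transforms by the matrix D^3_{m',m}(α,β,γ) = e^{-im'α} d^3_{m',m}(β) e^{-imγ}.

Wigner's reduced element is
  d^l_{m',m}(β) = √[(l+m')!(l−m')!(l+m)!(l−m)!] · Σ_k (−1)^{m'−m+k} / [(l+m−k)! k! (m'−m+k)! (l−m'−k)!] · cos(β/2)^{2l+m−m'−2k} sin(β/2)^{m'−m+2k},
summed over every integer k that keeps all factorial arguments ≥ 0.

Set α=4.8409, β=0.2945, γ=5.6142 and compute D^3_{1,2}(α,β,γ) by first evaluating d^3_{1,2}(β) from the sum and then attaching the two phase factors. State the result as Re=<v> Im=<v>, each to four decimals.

Re=-0.3929 Im=0.1485

D^3_{1,2}(4.8409,0.2945,5.6142) = e^{-i·1·4.8409}·d^3_{1,2}(0.2945)·e^{-i·2·5.6142}. Compute d first:
With c≡cos(β/2)=0.989178 and s≡sin(β/2)=0.146718, N=[24·2·120·1]^{1/2}=75.894664
The bounds max(0,m−m')=1 and min(l+m,l−m')=2 give 2 terms
  k=1: (−1)^0·75.8947/(24)·0.9892^5·0.1467^1 = +0.439398
  k=2: (−1)^1·75.8947/(12)·0.9892^3·0.1467^3 = -0.019333
d^3_{1,2}(0.2945) = +0.439398 -0.019333 = +0.420064
D = (+0.128158+0.991754i)·(+0.420064)·(+0.230728+0.973018i) = -0.392939+0.148503i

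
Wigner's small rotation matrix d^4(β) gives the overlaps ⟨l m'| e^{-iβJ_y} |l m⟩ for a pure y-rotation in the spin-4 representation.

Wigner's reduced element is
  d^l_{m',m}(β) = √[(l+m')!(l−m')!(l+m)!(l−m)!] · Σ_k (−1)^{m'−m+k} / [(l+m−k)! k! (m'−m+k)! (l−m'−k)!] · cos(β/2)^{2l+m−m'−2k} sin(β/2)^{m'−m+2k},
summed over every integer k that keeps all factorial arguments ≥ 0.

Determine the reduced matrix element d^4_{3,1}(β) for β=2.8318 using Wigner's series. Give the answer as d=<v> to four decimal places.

d^4_{3,1}(β=2.8318) via Wigner's sum:
With c≡cos(β/2)=0.154278 and s≡sin(β/2)=0.988028, N=[5040·1·120·6]^{1/2}=1904.940944
k∈{0,1} keeps every argument non-negative
  k=0: (−1)^2·1904.9409/(240)·0.1543^6·0.9880^2 = +0.000104
  k=1: (−1)^3·1904.9409/(144)·0.1543^4·0.9880^4 = -0.007142
d^4_{3,1}(2.8318) = +0.000104 -0.007142 = -0.007037

d=-0.0070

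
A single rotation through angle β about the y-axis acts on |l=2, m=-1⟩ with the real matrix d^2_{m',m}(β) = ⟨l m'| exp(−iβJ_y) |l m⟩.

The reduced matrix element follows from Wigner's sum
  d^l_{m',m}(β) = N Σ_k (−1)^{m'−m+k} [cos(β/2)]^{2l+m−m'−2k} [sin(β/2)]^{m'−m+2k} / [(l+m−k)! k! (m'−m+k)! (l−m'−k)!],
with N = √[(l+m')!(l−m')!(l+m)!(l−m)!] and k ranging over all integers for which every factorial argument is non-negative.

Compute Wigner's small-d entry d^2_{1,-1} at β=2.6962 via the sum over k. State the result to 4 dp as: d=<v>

d=-0.7656

d^2_{1,-1}(β=2.6962) via Wigner's sum:
c=cos(2.6962/2)=0.220860, s=sin(2.6962/2)=0.975305; N=√[6·1·1·6]=6.000000
k∈{0,1} keeps every argument non-negative
  k=0: (−1)^2·6.0000/(2)·0.2209^2·0.9753^2 = +0.139199
  k=1: (−1)^3·6.0000/(6)·0.2209^0·0.9753^4 = -0.904821
d^2_{1,-1}(2.6962) = +0.139199 -0.904821 = -0.765622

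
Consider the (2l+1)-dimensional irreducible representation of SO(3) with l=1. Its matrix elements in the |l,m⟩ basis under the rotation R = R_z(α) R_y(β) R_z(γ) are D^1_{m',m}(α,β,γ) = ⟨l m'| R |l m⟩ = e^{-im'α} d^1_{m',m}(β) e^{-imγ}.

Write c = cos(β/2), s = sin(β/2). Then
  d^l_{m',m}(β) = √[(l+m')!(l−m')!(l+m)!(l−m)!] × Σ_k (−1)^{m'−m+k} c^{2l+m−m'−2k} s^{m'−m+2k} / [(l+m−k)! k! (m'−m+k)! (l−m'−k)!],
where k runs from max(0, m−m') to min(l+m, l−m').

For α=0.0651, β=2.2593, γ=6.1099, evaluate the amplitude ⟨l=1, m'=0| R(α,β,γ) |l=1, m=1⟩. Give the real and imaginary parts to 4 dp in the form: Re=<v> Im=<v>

D^1_{0,1}(0.0651,2.2593,6.1099) = e^{-i·0·0.0651}·d^1_{0,1}(2.2593)·e^{-i·1·6.1099}. Compute d first:
With c≡cos(β/2)=0.426976 and s≡sin(β/2)=0.904263, N=[1·1·2·1]^{1/2}=1.414214
Admissible k: 1..1 (factorial args all ≥0)
  k=1: (−1)^0·1.4142/(1)·0.4270^1·0.9043^1 = +0.546026
d^1_{0,1}(2.2593) = +0.546026
Attach z-rotation phases: D = e^{-i(0)(0.0651)}·(+0.546026)·e^{-i(1)(6.1099)} = +0.537849+0.094145i

Re=0.5378 Im=0.0941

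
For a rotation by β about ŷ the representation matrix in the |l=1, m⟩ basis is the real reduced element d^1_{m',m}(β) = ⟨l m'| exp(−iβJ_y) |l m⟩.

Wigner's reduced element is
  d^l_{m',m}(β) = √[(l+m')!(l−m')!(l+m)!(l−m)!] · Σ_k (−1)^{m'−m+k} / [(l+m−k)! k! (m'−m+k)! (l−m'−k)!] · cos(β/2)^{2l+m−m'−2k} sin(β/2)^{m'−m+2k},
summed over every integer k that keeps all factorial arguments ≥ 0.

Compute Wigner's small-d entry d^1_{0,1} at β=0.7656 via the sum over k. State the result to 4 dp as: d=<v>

d=0.4900

d^1_{0,1}(β=0.7656) via Wigner's sum:
With c≡cos(β/2)=0.927622 and s≡sin(β/2)=0.373519, N=[1·1·2·1]^{1/2}=1.414214
The bounds max(0,m−m')=1 and min(l+m,l−m')=1 give 1 term
  k=1: (−1)^0·1.4142/(1)·0.9276^1·0.3735^1 = +0.490004
d^1_{0,1}(0.7656) = +0.490004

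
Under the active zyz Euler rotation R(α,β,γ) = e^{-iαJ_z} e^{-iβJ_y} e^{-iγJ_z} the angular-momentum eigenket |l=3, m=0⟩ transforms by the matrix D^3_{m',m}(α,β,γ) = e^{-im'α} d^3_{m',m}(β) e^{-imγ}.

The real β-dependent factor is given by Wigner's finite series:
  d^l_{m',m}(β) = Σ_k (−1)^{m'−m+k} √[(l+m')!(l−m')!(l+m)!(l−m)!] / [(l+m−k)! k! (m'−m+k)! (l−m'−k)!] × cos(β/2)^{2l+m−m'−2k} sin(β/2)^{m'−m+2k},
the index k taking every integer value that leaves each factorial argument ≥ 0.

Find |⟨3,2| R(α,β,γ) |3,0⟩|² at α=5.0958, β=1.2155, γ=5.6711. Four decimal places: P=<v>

P=0.1753

First d^3_{2,0}(β=1.2155), then the phase factors e^{-i(2)α} and e^{-i(0)γ}:
c=cos(1.2155/2)=0.820935, s=sin(1.2155/2)=0.571022; N=√[120·1·6·6]=65.726707
k: max(0,(0)−(2))=0 … min(3+(0),3−(2))=1
  k=0: (−1)^2·65.7267/(12)·0.8209^4·0.5710^2 = +0.811149
  k=1: (−1)^3·65.7267/(12)·0.8209^2·0.5710^4 = -0.392454
d^3_{2,0}(1.2155) = +0.811149 -0.392454 = +0.418695
|D^3_{2,0}|² = |d^3_{2,0}(β)|² = (+0.418695)² = 0.175306 (the z-rotation phases have unit modulus)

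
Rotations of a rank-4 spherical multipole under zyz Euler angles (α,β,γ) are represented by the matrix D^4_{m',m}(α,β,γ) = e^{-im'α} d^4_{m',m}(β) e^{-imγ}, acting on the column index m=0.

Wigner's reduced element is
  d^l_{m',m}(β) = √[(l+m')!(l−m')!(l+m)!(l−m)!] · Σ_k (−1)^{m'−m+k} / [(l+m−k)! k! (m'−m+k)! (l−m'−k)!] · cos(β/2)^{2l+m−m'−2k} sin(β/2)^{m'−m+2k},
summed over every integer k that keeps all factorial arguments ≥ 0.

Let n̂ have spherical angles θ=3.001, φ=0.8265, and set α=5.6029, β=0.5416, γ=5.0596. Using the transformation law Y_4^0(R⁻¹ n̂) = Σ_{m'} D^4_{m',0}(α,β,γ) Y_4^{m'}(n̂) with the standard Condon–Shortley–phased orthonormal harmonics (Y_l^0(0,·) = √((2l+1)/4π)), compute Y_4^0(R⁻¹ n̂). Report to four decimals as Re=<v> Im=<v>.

Re=-0.0652 Im=0.0000

Need the full column D^4_{m',0} for m'=−4..4 at α=5.6029, β=0.5416, γ=5.0596.
cos(β/2)=0.963557, sin(β/2)=0.267502
d^4_{-4,0}: single k=4 term ⇒ +0.036929;  D = -0.033713-0.015073i
d^4_{-3,0}: k∈[3..4] ⇒ +0.188120 -0.014499 = +0.173621;  D = -0.078640-0.154790i
d^4_{-2,0}: k∈[2..4] ⇒ +0.543302 -0.111663 +0.003227 = +0.434866;  D = +0.090748-0.425292i
d^4_{-1,0}: k∈[1..4] ⇒ +0.922540 -0.426616 +0.032880 -0.000422 = +0.528382;  D = +0.410761-0.332360i
d^4_{0,0}: k∈[0..4] ⇒ +0.743053 -0.916305 +0.158900 -0.005443 +0.000026 = -0.019769;  D = -0.019769+0.000000i
d^4_{1,0}: k∈[0..3] ⇒ -0.922540 +0.426616 -0.032880 +0.000422 = -0.528382;  D = -0.410761-0.332360i
d^4_{2,0}: k∈[0..2] ⇒ +0.543302 -0.111663 +0.003227 = +0.434866;  D = +0.090748+0.425292i
d^4_{3,0}: k∈[0..1] ⇒ -0.188120 +0.014499 = -0.173621;  D = +0.078640-0.154790i
d^4_{4,0}: single k=0 term ⇒ +0.036929;  D = -0.033713+0.015073i
Y_4^{m'}(θ=3.001,φ=0.8265) and Σ D·Y over m':
  (-0.0337-0.0151i)·(-0.0002+0.0000i)  (-0.0786-0.1548i)·(+0.0027+0.0021i)  (+0.0907-0.4253i)·(-0.0032-0.0384i)  (+0.4108-0.3324i)·(-0.1718+0.1865i)  (-0.0198+0.0000i)·(+0.7646+0.0000i)  (-0.4108-0.3324i)·(+0.1718+0.1865i)  (+0.0907+0.4253i)·(-0.0032+0.0384i)  (+0.0786-0.1548i)·(-0.0027+0.0021i)  (-0.0337+0.0151i)·(-0.0002-0.0000i)
Y_4^0(R⁻¹ n̂) = -0.065236-0.000000i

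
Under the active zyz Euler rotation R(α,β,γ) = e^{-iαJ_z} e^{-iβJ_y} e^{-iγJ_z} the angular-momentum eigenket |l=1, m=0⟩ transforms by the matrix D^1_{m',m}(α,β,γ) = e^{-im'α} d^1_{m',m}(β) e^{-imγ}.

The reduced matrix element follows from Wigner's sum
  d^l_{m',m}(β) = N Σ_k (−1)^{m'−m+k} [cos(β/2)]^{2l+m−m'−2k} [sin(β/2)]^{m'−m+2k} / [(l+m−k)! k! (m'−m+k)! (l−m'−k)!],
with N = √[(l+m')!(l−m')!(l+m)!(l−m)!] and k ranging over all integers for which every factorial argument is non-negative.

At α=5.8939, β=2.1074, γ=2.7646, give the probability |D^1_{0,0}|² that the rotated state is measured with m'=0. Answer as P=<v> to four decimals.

First d^1_{0,0}(β=2.1074), then the phase factors e^{-i(0)α} and e^{-i(0)γ}:
With c≡cos(β/2)=0.494358 and s≡sin(β/2)=0.869258, N=[1·1·1·1]^{1/2}=1.000000
The bounds max(0,m−m')=0 and min(l+m,l−m')=1 give 2 terms
  k=0: (−1)^0·1.0000/(1)·0.4944^2·0.8693^0 = +0.244390
  k=1: (−1)^1·1.0000/(1)·0.4944^0·0.8693^2 = -0.755610
d^1_{0,0}(2.1074) = +0.244390 -0.755610 = -0.511220
|D^1_{0,0}|² = |d^1_{0,0}(β)|² = (-0.511220)² = 0.261346 (the z-rotation phases have unit modulus)

P=0.2613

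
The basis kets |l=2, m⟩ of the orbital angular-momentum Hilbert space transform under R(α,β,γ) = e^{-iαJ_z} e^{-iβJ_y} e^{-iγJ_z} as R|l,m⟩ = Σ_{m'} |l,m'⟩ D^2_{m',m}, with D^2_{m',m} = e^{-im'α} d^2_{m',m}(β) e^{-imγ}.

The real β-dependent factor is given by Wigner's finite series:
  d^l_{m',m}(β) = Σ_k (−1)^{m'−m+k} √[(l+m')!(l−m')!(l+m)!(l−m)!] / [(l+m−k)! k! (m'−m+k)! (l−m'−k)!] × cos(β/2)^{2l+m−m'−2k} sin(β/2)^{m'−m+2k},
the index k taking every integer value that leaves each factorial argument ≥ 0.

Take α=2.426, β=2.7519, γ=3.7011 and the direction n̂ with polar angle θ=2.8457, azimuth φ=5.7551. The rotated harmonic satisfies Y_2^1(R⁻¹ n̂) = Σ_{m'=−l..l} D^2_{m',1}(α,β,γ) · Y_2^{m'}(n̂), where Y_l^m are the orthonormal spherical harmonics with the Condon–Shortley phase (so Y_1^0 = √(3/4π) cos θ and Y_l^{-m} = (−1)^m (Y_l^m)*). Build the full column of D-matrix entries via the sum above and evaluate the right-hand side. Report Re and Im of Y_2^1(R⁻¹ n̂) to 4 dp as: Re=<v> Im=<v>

Re=0.3020 Im=-0.2276

Need the full column D^2_{m',1} for m'=−2..2 at α=2.426, β=2.7519, γ=3.7011.
cos(β/2)=0.193616, sin(β/2)=0.981077
d^2_{-2,1}: single k=3 term ⇒ +0.365663;  D = +0.149068+0.333898i
d^2_{-1,1}: k∈[2..3] ⇒ +0.108245 -0.926431 = -0.818186;  D = -0.238424+0.782676i
d^2_{0,1}: k∈[1..2] ⇒ +0.017442 -0.447843 = -0.430401;  D = +0.364772-0.228444i
d^2_{1,1}: k∈[0..1] ⇒ +0.001405 -0.108245 = -0.106840;  D = -0.105541-0.016609i
d^2_{2,1}: single k=0 term ⇒ -0.014241;  D = +0.009165+0.010901i
Y_2^{m'}(θ=2.8457,φ=5.7551) and Σ D·Y over m':
  (+0.1491+0.3339i)·(+0.0162+0.0286i)  (-0.2384+0.7827i)·(-0.1861-0.1086i)  (+0.3648-0.2284i)·(+0.5503+0.0000i)  (-0.1055-0.0166i)·(+0.1861-0.1086i)  (+0.0092+0.0109i)·(+0.0162-0.0286i)
Y_2^1(R⁻¹ n̂) = +0.301980-0.227568i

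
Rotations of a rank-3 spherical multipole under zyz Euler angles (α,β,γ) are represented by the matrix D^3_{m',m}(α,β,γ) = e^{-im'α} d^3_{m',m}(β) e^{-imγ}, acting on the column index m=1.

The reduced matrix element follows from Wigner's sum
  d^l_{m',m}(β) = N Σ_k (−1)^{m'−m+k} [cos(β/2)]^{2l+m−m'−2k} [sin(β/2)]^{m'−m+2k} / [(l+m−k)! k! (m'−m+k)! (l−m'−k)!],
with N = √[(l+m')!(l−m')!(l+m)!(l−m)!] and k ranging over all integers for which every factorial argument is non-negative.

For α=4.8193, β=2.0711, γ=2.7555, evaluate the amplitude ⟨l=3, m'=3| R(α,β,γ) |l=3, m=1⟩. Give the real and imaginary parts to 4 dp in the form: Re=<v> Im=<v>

First d^3_{3,1}(β=2.0711), then the phase factors e^{-i(3)α} and e^{-i(1)γ}:
c=cos(2.0711/2)=0.510053, s=sin(2.0711/2)=0.860143; N=√[720·1·24·2]=185.903201
Admissible k: 0..0 (factorial args all ≥0)
  k=0: (−1)^2·185.9032/(48)·0.5101^4·0.8601^2 = +0.193931
d^3_{3,1}(2.0711) = +0.193931
Attach z-rotation phases: D = e^{-i(3)(4.8193)}·(+0.193931)·e^{-i(1)(2.7555)} = -0.012666+0.193517i

Re=-0.0127 Im=0.1935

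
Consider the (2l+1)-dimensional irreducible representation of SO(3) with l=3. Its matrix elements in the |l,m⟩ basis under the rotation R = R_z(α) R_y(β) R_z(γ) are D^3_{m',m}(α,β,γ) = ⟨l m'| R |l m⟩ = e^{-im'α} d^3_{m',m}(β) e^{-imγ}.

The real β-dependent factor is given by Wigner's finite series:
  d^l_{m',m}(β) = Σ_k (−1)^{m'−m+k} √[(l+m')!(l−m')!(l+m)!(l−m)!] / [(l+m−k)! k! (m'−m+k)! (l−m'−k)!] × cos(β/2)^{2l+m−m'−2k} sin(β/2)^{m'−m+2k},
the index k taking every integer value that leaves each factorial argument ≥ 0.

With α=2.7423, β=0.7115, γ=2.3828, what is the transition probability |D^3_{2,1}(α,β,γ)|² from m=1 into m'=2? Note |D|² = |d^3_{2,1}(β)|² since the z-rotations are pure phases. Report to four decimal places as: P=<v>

Split into d^3_{2,1}(β=0.7115) × two z-phases.
c=cos(0.7115/2)=0.937386, s=sin(0.7115/2)=0.348294; N=√[120·1·24·2]=75.894664
k∈{0,1} keeps every argument non-negative
  k=0: (−1)^1·75.8947/(24)·0.9374^5·0.3483^1 = -0.797144
  k=1: (−1)^2·75.8947/(12)·0.9374^3·0.3483^3 = +0.220100
d^3_{2,1}(0.7115) = -0.797144 +0.220100 = -0.577043
|D^3_{2,1}|² = |d^3_{2,1}(β)|² = (-0.577043)² = 0.332979 (the z-rotation phases have unit modulus)

P=0.3330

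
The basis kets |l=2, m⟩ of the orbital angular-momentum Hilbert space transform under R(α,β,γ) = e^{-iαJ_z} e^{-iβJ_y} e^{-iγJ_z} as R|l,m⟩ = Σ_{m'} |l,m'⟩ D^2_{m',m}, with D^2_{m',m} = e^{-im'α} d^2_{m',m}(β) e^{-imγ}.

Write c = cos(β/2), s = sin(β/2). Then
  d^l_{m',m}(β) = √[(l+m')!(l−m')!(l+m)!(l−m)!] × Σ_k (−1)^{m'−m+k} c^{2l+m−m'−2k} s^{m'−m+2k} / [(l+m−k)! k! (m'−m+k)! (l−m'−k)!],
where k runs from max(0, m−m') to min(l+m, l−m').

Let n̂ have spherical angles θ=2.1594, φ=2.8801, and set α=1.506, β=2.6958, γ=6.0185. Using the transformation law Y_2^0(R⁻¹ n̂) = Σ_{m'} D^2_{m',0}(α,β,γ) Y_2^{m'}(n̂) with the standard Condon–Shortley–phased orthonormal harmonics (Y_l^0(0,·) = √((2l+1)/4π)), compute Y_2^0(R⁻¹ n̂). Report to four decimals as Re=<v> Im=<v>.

Need the full column D^2_{m',0} for m'=−2..2 at α=1.506, β=2.6958, γ=6.0185.
cos(β/2)=0.221055, sin(β/2)=0.975261
d^2_{-2,0}: single k=2 term ⇒ +0.113846;  D = -0.112892+0.014712i
d^2_{-1,0}: k∈[1..2] ⇒ +0.025805 -0.502272 = -0.476468;  D = -0.030852-0.475468i
d^2_{0,0}: k∈[0..2] ⇒ +0.002388 -0.185910 +0.904657 = +0.721135;  D = +0.721135+0.000000i
d^2_{1,0}: k∈[0..1] ⇒ -0.025805 +0.502272 = +0.476468;  D = +0.030852-0.475468i
d^2_{2,0}: single k=0 term ⇒ +0.113846;  D = -0.112892-0.014712i
Y_2^{m'}(θ=2.1594,φ=2.8801) and Σ D·Y over m':
  (-0.1129+0.0147i)·(+0.2315+0.1335i)  (-0.0309-0.4755i)·(+0.3446+0.0922i)  (+0.7211+0.0000i)·(-0.0237+0.0000i)  (+0.0309-0.4755i)·(-0.3446+0.0922i)  (-0.1129-0.0147i)·(+0.2315-0.1335i)
Y_2^0(R⁻¹ n̂) = -0.006874+0.000000i

Re=-0.0069 Im=0.0000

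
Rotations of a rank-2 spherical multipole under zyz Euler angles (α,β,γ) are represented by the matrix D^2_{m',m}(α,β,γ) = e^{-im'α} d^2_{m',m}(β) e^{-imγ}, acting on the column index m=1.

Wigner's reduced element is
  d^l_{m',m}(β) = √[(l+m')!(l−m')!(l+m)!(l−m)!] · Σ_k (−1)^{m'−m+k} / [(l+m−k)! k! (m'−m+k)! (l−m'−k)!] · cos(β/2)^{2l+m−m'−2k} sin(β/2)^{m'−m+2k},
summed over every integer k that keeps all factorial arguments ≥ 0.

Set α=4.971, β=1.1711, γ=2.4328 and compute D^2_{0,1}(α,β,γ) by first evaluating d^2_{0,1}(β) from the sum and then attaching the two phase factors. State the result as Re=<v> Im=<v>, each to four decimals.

D^2_{0,1}(4.971,1.1711,2.4328) = e^{-i·0·4.971}·d^2_{0,1}(1.1711)·e^{-i·1·2.4328}. Compute d first:
c=cos(1.1711/2)=0.833408, s=sin(1.1711/2)=0.552658; N=√[2·2·6·1]=4.898979
Admissible k: 1..2 (factorial args all ≥0)
  k=1: (−1)^0·4.8990/(2)·0.8334^3·0.5527^1 = +0.783620
  k=2: (−1)^1·4.8990/(2)·0.8334^1·0.5527^3 = -0.344590
d^2_{0,1}(1.1711) = +0.783620 -0.344590 = +0.439030
D = (+1.000000+0.000000i)·(+0.439030)·(-0.759148-0.650918i) = -0.333289-0.285772i

Re=-0.3333 Im=-0.2858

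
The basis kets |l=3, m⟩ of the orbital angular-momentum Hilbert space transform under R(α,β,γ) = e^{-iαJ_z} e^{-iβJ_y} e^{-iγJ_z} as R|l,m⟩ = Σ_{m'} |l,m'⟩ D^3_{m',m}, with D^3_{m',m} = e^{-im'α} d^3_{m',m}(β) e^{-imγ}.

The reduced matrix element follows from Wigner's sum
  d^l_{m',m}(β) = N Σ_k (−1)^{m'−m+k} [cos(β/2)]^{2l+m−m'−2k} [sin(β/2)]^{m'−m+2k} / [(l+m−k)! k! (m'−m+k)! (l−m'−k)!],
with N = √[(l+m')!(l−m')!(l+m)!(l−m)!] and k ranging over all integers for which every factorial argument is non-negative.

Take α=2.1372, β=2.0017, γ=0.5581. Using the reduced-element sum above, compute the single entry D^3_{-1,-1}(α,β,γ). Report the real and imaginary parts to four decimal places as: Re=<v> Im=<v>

D^3_{-1,-1}(2.1372,2.0017,0.5581) = e^{-i·-1·2.1372}·d^3_{-1,-1}(2.0017)·e^{-i·-1·0.5581}. Compute d first:
With c≡cos(β/2)=0.539587 and s≡sin(β/2)=0.841930, N=[2·24·2·24]^{1/2}=48.000000
k: max(0,(-1)−(-1))=0 … min(3+(-1),3−(-1))=2
  k=0: (−1)^0·48.0000/(48)·0.5396^6·0.8419^0 = +0.024681
  k=1: (−1)^1·48.0000/(6)·0.5396^4·0.8419^2 = -0.480715
  k=2: (−1)^2·48.0000/(8)·0.5396^2·0.8419^4 = +0.877764
d^3_{-1,-1}(2.0017) = +0.024681 -0.480715 +0.877764 = +0.421731
D = (-0.536601+0.843836i)·(+0.421731)·(+0.848263+0.529575i) = -0.380424+0.182029i

Re=-0.3804 Im=0.1820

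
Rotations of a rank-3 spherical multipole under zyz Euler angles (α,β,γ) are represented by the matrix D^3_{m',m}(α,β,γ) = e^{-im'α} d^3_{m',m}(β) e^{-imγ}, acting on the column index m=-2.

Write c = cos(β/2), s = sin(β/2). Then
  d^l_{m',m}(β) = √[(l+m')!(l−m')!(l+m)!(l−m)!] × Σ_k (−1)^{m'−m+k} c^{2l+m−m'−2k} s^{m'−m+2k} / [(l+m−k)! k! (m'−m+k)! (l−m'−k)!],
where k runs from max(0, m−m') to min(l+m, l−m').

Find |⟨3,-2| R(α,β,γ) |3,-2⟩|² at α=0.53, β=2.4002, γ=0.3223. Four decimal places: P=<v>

P=0.0053

D^3_{-2,-2}(0.53,2.4002,0.3223) = e^{-i·-2·0.53}·d^3_{-2,-2}(2.4002)·e^{-i·-2·0.3223}. Compute d first:
c=cos(2.4002/2)=0.362265, s=sin(2.4002/2)=0.932075; N=√[1·120·1·120]=120.000000
Admissible k: 0..1 (factorial args all ≥0)
  k=0: (−1)^0·120.0000/(120)·0.3623^6·0.9321^0 = +0.002260
  k=1: (−1)^1·120.0000/(24)·0.3623^4·0.9321^2 = -0.074813
d^3_{-2,-2}(2.4002) = +0.002260 -0.074813 = -0.072552
|D^3_{-2,-2}|² = |d^3_{-2,-2}(β)|² = (-0.072552)² = 0.005264 (the z-rotation phases have unit modulus)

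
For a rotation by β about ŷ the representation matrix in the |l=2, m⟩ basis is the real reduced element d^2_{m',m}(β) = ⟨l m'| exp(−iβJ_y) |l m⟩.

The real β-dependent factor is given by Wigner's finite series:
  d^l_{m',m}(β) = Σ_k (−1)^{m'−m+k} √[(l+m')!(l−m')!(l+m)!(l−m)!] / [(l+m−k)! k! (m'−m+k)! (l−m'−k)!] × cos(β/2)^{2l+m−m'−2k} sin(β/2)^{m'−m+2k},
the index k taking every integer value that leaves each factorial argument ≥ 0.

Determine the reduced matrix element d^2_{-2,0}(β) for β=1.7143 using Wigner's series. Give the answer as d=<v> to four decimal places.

d^2_{-2,0}(β=1.7143) via Wigner's sum:
With c≡cos(β/2)=0.654595 and s≡sin(β/2)=0.755980, N=[1·24·2·2]^{1/2}=9.797959
The bounds max(0,m−m')=2 and min(l+m,l−m')=2 give 1 term
  k=2: (−1)^0·9.7980/(4)·0.6546^2·0.7560^2 = +0.599848
d^2_{-2,0}(1.7143) = +0.599848

d=0.5998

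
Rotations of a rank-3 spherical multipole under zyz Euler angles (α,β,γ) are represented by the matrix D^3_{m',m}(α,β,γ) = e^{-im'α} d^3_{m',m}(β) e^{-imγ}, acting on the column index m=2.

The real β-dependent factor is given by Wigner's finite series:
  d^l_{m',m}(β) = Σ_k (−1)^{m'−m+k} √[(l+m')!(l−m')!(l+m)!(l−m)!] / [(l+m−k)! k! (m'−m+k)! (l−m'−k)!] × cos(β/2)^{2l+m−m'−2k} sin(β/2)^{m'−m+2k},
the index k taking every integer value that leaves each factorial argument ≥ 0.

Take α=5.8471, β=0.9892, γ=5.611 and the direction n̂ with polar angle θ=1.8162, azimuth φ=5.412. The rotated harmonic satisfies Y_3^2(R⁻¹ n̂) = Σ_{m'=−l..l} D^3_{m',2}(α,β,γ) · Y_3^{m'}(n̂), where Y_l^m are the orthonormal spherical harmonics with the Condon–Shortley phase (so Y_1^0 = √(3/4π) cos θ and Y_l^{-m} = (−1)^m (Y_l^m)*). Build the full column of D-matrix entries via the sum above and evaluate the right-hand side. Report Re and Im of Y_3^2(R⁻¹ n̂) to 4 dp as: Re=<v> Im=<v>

Need the full column D^3_{m',2} for m'=−3..3 at α=5.8471, β=0.9892, γ=5.611.
cos(β/2)=0.880159, sin(β/2)=0.474680
d^3_{-3,2}: single k=5 term ⇒ +0.051956;  D = +0.051923+0.001876i
d^3_{-2,2}: k∈[4..5] ⇒ +0.196650 -0.011439 = +0.185211;  D = +0.164943+0.084242i
d^3_{-1,2}: k∈[3..4] ⇒ +0.461227 -0.067076 = +0.394151;  D = +0.242442+0.310769i
d^3_{0,2}: k∈[2..3] ⇒ +0.740637 -0.215419 = +0.525218;  D = +0.117909+0.511812i
d^3_{1,2}: k∈[1..2] ⇒ +0.792876 -0.461227 = +0.331649;  D = -0.069025+0.324387i
d^3_{2,2}: k∈[0..1] ⇒ +0.464907 -0.676106 = -0.211200;  D = +0.127099-0.168675i
d^3_{3,2}: single k=0 term ⇒ -0.614159;  D = +0.542191-0.288479i
Y_3^{m'}(θ=1.8162,φ=5.412) and Σ D·Y over m':
  (+0.0519+0.0019i)·(-0.3290+0.1919i)  (+0.1649+0.0842i)·(+0.0399-0.2302i)  (+0.2424+0.3108i)·(-0.1423-0.1691i)  (+0.1179+0.5118i)·(+0.2452+0.0000i)  (-0.0690+0.3244i)·(+0.1423-0.1691i)  (+0.1271-0.1687i)·(+0.0399+0.2302i)  (+0.5422-0.2885i)·(+0.3290+0.1919i)
Y_3^2(R⁻¹ n̂) = +0.378127+0.104532i

Re=0.3781 Im=0.1045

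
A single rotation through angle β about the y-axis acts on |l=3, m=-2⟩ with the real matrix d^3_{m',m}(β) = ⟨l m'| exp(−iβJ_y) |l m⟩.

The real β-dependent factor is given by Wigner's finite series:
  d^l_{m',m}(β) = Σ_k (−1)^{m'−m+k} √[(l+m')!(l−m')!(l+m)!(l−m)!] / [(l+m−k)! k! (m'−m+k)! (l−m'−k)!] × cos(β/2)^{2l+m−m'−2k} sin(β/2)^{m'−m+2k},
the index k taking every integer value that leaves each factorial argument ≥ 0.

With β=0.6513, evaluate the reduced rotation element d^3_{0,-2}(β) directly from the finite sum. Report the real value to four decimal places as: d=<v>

d=0.4002

d^3_{0,-2}(β=0.6513) via Wigner's sum:
c=cos(0.6513/2)=0.947443, s=sin(0.6513/2)=0.319925; N=√[6·6·1·120]=65.726707
k∈{0,1} keeps every argument non-negative
  k=0: (−1)^2·65.7267/(12)·0.9474^4·0.3199^2 = +0.451719
  k=1: (−1)^3·65.7267/(12)·0.9474^2·0.3199^4 = -0.051506
d^3_{0,-2}(0.6513) = +0.451719 -0.051506 = +0.400213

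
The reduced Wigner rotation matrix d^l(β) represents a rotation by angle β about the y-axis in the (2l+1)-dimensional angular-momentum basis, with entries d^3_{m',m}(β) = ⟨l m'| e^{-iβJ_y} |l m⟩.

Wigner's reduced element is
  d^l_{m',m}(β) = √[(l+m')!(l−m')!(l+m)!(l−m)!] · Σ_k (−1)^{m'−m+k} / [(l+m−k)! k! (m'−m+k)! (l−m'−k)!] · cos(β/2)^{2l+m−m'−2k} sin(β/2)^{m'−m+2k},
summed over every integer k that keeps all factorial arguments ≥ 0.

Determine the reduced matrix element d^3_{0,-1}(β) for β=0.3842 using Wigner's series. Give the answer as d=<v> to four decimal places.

d^3_{0,-1}(β=0.3842) via Wigner's sum:
Half-angle: c=0.981605, s=0.190921. N=√(6·6·2·24)=41.569219
The bounds max(0,m−m')=0 and min(l+m,l−m')=2 give 3 terms
  k=0: (−1)^1·41.5692/(12)·0.9816^5·0.1909^1 = -0.602738
  k=1: (−1)^2·41.5692/(4)·0.9816^3·0.1909^3 = +0.068404
  k=2: (−1)^3·41.5692/(12)·0.9816^1·0.1909^5 = -0.000863
d^3_{0,-1}(0.3842) = -0.602738 +0.068404 -0.000863 = -0.535196

d=-0.5352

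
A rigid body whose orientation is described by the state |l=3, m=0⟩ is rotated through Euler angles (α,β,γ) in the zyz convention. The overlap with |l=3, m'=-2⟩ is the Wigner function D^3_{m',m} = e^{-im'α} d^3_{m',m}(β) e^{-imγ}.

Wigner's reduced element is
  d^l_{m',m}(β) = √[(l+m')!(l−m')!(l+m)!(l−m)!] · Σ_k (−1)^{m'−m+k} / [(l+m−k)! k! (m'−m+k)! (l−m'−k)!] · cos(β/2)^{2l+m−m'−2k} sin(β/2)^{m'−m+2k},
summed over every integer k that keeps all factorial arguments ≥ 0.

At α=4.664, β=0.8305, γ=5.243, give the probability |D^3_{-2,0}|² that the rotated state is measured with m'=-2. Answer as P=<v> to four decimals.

P=0.2534

First d^3_{-2,0}(β=0.8305), then the phase factors e^{-i(-2)α} and e^{-i(0)γ}:
c=cos(0.8305/2)=0.915015, s=sin(0.8305/2)=0.403419; N=√[1·120·6·6]=65.726707
Admissible k: 2..3 (factorial args all ≥0)
  k=2: (−1)^0·65.7267/(12)·0.9150^4·0.4034^2 = +0.624865
  k=3: (−1)^1·65.7267/(12)·0.9150^2·0.4034^4 = -0.121462
d^3_{-2,0}(0.8305) = +0.624865 -0.121462 = +0.503403
|D^3_{-2,0}|² = |d^3_{-2,0}(β)|² = (+0.503403)² = 0.253415 (the z-rotation phases have unit modulus)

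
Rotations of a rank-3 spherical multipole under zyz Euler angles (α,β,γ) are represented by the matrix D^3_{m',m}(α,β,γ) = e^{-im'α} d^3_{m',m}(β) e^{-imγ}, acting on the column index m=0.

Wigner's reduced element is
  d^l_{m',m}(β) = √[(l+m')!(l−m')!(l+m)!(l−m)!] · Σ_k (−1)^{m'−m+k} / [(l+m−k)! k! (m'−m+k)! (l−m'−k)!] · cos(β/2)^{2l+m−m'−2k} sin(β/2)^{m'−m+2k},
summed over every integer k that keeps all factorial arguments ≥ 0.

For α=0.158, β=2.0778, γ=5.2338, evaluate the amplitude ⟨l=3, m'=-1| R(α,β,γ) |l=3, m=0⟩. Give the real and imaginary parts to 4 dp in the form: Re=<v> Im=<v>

First d^3_{-1,0}(β=2.0778), then the phase factors e^{-i(-1)α} and e^{-i(0)γ}:
c=cos(2.0778/2)=0.507169, s=sin(2.0778/2)=0.861847; N=√[2·24·6·6]=41.569219
k: max(0,(0)−(-1))=1 … min(3+(0),3−(-1))=3
  k=1: (−1)^0·41.5692/(12)·0.5072^5·0.8618^1 = +0.100180
  k=2: (−1)^1·41.5692/(4)·0.5072^3·0.8618^3 = -0.867879
  k=3: (−1)^2·41.5692/(12)·0.5072^1·0.8618^5 = +0.835398
d^3_{-1,0}(2.0778) = +0.100180 -0.867879 +0.835398 = +0.067699
Attach z-rotation phases: D = e^{-i(-1)(0.158)}·(+0.067699)·e^{-i(0)(5.2338)} = +0.066856+0.010652i

Re=0.0669 Im=0.0107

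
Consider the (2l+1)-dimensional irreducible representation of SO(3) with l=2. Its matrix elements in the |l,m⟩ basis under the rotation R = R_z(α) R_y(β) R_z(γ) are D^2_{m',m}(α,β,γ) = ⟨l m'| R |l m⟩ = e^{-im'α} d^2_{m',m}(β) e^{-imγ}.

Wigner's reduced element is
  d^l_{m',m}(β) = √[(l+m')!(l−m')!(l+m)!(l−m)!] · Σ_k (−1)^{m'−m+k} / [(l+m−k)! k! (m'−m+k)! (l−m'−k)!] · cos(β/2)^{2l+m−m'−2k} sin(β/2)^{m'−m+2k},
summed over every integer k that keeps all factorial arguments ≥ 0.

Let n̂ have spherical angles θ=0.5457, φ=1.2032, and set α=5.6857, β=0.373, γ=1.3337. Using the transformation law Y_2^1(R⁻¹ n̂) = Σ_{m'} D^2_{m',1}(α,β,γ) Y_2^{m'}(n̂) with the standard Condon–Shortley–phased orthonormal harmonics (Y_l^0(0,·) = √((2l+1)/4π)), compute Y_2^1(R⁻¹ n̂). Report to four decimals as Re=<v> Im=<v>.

Need the full column D^2_{m',1} for m'=−2..2 at α=5.6857, β=0.373, γ=1.3337.
cos(β/2)=0.982659, sin(β/2)=0.185421
d^2_{-2,1}: single k=3 term ⇒ +0.012529;  D = -0.010248-0.007207i
d^2_{-1,1}: k∈[2..3] ⇒ +0.099596 -0.001182 = +0.098414;  D = -0.034705-0.092092i
d^2_{0,1}: k∈[1..2] ⇒ +0.430966 -0.015345 = +0.415621;  D = +0.097622-0.403994i
d^2_{1,1}: k∈[0..1] ⇒ +0.932420 -0.099596 = +0.832824;  D = +0.617136-0.559231i
d^2_{2,1}: single k=0 term ⇒ -0.351882;  D = -0.348501+0.048660i
Y_2^{m'}(θ=0.5457,φ=1.2032) and Σ D·Y over m':
  (-0.0102-0.0072i)·(-0.0772-0.0698i)  (-0.0347-0.0921i)·(+0.1232-0.3198i)  (+0.0976-0.4040i)·(+0.3759+0.0000i)  (+0.6171-0.5592i)·(-0.1232-0.3198i)  (-0.3485+0.0487i)·(-0.0772+0.0698i)
Y_2^1(R⁻¹ n̂) = -0.228117-0.307414i

Re=-0.2281 Im=-0.3074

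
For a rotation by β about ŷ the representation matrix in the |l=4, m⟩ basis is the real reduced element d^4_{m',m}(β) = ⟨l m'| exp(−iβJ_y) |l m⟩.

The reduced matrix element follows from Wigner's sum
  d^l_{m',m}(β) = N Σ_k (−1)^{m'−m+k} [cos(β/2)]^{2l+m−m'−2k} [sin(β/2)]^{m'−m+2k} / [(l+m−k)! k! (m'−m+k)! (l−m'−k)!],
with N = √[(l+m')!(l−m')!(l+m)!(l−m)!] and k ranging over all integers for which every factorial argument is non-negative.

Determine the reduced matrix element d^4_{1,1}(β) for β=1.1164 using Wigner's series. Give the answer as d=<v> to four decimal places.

d=-0.2359

d^4_{1,1}(β=1.1164) via Wigner's sum:
c=cos(1.1164/2)=0.848210, s=sin(1.1164/2)=0.529660; N=√[120·6·120·6]=720.000000
Admissible k: 0..3 (factorial args all ≥0)
  k=0: (−1)^0·720.0000/(720)·0.8482^8·0.5297^0 = +0.267933
  k=1: (−1)^1·720.0000/(48)·0.8482^6·0.5297^2 = -1.567134
  k=2: (−1)^2·720.0000/(24)·0.8482^4·0.5297^4 = +1.222149
  k=3: (−1)^3·720.0000/(72)·0.8482^2·0.5297^6 = -0.158851
d^4_{1,1}(1.1164) = +0.267933 -1.567134 +1.222149 -0.158851 = -0.235903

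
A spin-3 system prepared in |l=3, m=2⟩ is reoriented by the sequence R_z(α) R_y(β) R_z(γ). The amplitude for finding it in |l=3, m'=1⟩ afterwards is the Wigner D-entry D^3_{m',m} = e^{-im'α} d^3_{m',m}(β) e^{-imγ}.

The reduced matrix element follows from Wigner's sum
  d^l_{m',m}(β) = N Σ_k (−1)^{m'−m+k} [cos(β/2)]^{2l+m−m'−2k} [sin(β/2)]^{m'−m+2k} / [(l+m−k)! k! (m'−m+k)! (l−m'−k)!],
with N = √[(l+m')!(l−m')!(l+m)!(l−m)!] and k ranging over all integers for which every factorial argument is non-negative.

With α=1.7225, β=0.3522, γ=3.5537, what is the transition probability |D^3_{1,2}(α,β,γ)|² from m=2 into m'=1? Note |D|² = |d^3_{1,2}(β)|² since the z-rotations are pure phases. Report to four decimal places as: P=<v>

P=0.2304

D^3_{1,2}(1.7225,0.3522,3.5537) = e^{-i·1·1.7225}·d^3_{1,2}(0.3522)·e^{-i·2·3.5537}. Compute d first:
c=cos(0.3522/2)=0.984534, s=sin(0.3522/2)=0.175191; N=√[24·2·120·1]=75.894664
k: max(0,(2)−(1))=1 … min(3+(2),3−(1))=2
  k=1: (−1)^0·75.8947/(24)·0.9845^5·0.1752^1 = +0.512468
  k=2: (−1)^1·75.8947/(12)·0.9845^3·0.1752^3 = -0.032453
d^3_{1,2}(0.3522) = +0.512468 -0.032453 = +0.480015
|D^3_{1,2}|² = |d^3_{1,2}(β)|² = (+0.480015)² = 0.230414 (the z-rotation phases have unit modulus)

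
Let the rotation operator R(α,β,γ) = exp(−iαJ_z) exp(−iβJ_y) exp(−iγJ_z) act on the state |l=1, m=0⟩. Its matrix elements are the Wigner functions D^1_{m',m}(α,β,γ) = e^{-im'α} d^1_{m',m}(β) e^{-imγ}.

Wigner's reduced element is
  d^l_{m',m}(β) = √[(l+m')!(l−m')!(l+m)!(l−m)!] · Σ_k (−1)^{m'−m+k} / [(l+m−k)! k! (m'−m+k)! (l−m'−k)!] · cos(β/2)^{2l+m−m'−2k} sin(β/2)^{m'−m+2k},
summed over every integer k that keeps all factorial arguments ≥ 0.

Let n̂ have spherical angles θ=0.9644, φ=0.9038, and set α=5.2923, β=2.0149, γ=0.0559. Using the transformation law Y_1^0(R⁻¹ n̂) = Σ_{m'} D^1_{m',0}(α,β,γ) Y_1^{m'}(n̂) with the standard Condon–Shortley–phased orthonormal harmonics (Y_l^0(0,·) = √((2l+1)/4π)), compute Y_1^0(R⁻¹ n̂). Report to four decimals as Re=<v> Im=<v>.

Need the full column D^1_{m',0} for m'=−1..1 at α=5.2923, β=2.0149, γ=0.0559.
cos(β/2)=0.534018, sin(β/2)=0.845473
d^1_{-1,0}: single k=1 term ⇒ +0.638515;  D = +0.349874-0.534125i
d^1_{0,0}: k∈[0..1] ⇒ +0.285176 -0.714824 = -0.429649;  D = -0.429649+0.000000i
d^1_{1,0}: single k=0 term ⇒ -0.638515;  D = -0.349874-0.534125i
Y_1^{m'}(θ=0.9644,φ=0.9038) and Σ D·Y over m':
  (+0.3499-0.5341i)·(+0.1756-0.2231i)  (-0.4296+0.0000i)·(+0.2785+0.0000i)  (-0.3499-0.5341i)·(-0.1756-0.2231i)
Y_1^0(R⁻¹ n̂) = -0.235021+0.000000i

Re=-0.2350 Im=0.0000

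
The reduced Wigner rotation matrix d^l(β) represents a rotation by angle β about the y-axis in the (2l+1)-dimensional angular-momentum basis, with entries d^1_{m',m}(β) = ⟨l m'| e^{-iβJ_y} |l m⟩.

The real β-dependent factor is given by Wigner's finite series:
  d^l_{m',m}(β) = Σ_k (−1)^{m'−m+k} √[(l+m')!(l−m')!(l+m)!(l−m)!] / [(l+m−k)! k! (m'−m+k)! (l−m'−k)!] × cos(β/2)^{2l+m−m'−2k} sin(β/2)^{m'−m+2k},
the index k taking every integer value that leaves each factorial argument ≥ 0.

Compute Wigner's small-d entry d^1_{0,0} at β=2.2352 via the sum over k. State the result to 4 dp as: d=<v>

d=-0.6166

d^1_{0,0}(β=2.2352) via Wigner's sum:
With c≡cos(β/2)=0.437841 and s≡sin(β/2)=0.899052, N=[1·1·1·1]^{1/2}=1.000000
k: max(0,(0)−(0))=0 … min(1+(0),1−(0))=1
  k=0: (−1)^0·1.0000/(1)·0.4378^2·0.8991^0 = +0.191705
  k=1: (−1)^1·1.0000/(1)·0.4378^0·0.8991^2 = -0.808295
d^1_{0,0}(2.2352) = +0.191705 -0.808295 = -0.616590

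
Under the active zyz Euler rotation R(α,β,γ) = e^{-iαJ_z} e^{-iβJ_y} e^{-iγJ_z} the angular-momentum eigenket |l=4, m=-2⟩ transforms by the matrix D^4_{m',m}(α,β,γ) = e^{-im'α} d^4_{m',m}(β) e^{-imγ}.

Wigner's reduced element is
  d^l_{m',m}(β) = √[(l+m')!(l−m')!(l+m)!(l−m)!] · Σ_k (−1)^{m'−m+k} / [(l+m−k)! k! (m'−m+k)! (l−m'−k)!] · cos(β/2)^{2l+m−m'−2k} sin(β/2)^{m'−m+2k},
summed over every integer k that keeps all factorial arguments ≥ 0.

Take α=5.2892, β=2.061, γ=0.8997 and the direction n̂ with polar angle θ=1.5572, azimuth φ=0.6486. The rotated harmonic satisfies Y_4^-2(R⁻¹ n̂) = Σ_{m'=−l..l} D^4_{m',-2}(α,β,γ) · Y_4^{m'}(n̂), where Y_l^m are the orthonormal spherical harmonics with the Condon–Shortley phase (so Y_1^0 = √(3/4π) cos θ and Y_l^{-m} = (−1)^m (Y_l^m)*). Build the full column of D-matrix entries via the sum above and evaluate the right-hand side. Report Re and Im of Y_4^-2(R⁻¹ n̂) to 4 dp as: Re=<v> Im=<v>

Need the full column D^4_{m',-2} for m'=−4..4 at α=5.2892, β=2.061, γ=0.8997.
cos(β/2)=0.514390, sin(β/2)=0.857556
d^4_{-4,-2}: single k=2 term ⇒ +0.072088;  D = -0.041045-0.059262i
d^4_{-3,-2}: k∈[1..2] ⇒ +0.030576 -0.254939 = -0.224363;  D = -0.084935+0.207666i
d^4_{-2,-2}: k∈[0..2] ⇒ +0.004902 -0.163479 +0.567953 = +0.409375;  D = +0.402118-0.076739i
d^4_{-1,-2}: k∈[0..2] ⇒ -0.034669 +0.481789 -0.892701 = -0.445581;  D = -0.308704-0.321317i
d^4_{0,-2}: k∈[0..2] ⇒ +0.129242 -0.957880 +0.998349 = +0.169711;  D = -0.038459+0.165295i
d^4_{1,-2}: k∈[0..2] ⇒ -0.321193 +1.339052 -0.744333 = +0.273526;  D = -0.257110+0.093331i
d^4_{2,-2}: k∈[0..2] ⇒ +0.567953 -1.262823 +0.292483 = -0.402386;  D = +0.321359+0.242164i
d^4_{3,-2}: k∈[0..1] ⇒ -0.708560 +0.656440 = -0.052119;  D = -0.003592+0.051996i
d^4_{4,-2}: single k=0 term ⇒ +0.556852;  D = +0.486575-0.270794i
Y_4^{m'}(θ=1.5572,φ=0.6486) and Σ D·Y over m':
  (-0.0410-0.0593i)·(-0.3778-0.2302i)  (-0.0849+0.2077i)·(-0.0062-0.0158i)  (+0.4021-0.0767i)·(-0.0903+0.3216i)  (-0.3087-0.3213i)·(-0.0154+0.0117i)  (-0.0385+0.1653i)·(+0.3168+0.0000i)  (-0.2571+0.0933i)·(+0.0154+0.0117i)  (+0.3214+0.2422i)·(-0.0903-0.3216i)  (-0.0036+0.0520i)·(+0.0062-0.0158i)  (+0.4866-0.2708i)·(-0.3778+0.2302i)
Y_4^-2(R⁻¹ n̂) = -0.086476+0.309741i

Re=-0.0865 Im=0.3097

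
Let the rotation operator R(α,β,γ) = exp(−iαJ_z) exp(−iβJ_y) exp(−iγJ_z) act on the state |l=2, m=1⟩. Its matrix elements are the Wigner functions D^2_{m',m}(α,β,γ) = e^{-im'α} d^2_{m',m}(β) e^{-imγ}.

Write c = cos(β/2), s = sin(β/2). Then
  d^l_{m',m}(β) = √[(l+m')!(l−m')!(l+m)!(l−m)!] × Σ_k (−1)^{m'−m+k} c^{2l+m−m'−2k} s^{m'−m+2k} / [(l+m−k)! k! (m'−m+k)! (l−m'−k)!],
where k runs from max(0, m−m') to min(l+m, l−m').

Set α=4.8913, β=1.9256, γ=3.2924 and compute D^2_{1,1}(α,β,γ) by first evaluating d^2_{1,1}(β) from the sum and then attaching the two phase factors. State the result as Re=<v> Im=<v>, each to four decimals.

D^2_{1,1}(4.8913,1.9256,3.2924) = e^{-i·1·4.8913}·d^2_{1,1}(1.9256)·e^{-i·1·3.2924}. Compute d first:
c=cos(1.9256/2)=0.571224, s=sin(1.9256/2)=0.820794; N=√[6·1·6·1]=6.000000
The bounds max(0,m−m')=0 and min(l+m,l−m')=1 give 2 terms
  k=0: (−1)^0·6.0000/(6)·0.5712^4·0.8208^0 = +0.106470
  k=1: (−1)^1·6.0000/(2)·0.5712^2·0.8208^2 = -0.659482
d^2_{1,1}(1.9256) = +0.106470 -0.659482 = -0.553012
D = (+0.177958+0.984038i)·(-0.553012)·(-0.988650+0.150236i) = +0.179052+0.523223i

Re=0.1791 Im=0.5232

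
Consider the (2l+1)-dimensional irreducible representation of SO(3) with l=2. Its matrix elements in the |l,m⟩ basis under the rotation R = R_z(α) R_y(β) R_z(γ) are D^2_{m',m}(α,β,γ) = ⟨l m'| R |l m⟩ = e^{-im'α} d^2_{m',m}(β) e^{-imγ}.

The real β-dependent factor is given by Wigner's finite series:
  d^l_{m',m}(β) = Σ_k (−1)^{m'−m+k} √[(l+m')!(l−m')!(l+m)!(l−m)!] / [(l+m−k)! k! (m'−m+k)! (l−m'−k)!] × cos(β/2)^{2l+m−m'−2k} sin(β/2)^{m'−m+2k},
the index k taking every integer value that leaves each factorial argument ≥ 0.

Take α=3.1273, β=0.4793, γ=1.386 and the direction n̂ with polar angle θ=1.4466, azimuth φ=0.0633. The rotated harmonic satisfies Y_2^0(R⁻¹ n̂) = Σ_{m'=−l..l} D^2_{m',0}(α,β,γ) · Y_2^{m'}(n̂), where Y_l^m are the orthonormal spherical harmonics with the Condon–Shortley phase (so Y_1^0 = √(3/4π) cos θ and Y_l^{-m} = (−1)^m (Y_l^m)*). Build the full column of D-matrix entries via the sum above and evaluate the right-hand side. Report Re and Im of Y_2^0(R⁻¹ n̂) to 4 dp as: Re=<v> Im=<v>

Re=-0.2019 Im=0.0000

Need the full column D^2_{m',0} for m'=−2..2 at α=3.1273, β=0.4793, γ=1.386.
cos(β/2)=0.971421, sin(β/2)=0.237363
d^2_{-2,0}: single k=2 term ⇒ +0.130231;  D = +0.130178-0.003722i
d^2_{-1,0}: k∈[1..2] ⇒ +0.532980 -0.031821 = +0.501158;  D = -0.501107+0.007163i
d^2_{0,0}: k∈[0..2] ⇒ +0.890492 -0.212667 +0.003174 = +0.681000;  D = +0.681000+0.000000i
d^2_{1,0}: k∈[0..1] ⇒ -0.532980 +0.031821 = -0.501158;  D = +0.501107+0.007163i
d^2_{2,0}: single k=0 term ⇒ +0.130231;  D = +0.130178+0.003722i
Y_2^{m'}(θ=1.4466,φ=0.0633) and Σ D·Y over m':
  (+0.1302-0.0037i)·(+0.3773-0.0480i)  (-0.5011+0.0072i)·(+0.0948-0.0060i)  (+0.6810+0.0000i)·(-0.3009+0.0000i)  (+0.5011+0.0072i)·(-0.0948-0.0060i)  (+0.1302+0.0037i)·(+0.3773+0.0480i)
Y_2^0(R⁻¹ n̂) = -0.201916+0.000000i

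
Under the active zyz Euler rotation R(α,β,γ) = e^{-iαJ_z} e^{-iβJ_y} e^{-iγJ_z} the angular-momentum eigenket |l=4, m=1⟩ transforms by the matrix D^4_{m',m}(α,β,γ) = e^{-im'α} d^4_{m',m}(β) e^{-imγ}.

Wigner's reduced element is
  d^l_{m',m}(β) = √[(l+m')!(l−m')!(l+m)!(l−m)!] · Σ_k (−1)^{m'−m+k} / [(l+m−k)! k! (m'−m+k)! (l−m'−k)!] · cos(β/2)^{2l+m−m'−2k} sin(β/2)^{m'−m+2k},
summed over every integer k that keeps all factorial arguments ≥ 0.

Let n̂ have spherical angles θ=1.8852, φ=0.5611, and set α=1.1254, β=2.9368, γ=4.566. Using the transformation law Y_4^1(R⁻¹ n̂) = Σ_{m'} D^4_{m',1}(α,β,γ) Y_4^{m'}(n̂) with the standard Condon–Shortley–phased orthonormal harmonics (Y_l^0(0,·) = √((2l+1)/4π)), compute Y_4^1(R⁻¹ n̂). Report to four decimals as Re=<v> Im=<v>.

Re=0.1985 Im=-0.2093

Need the full column D^4_{m',1} for m'=−4..4 at α=1.1254, β=2.9368, γ=4.566.
cos(β/2)=0.102217, sin(β/2)=0.994762
d^4_{-4,1}: single k=5 term ⇒ +0.007785;  D = +0.007769-0.000501i
d^4_{-3,1}: k∈[4..5] ⇒ +0.001414 -0.080359 = -0.078945;  D = -0.029355+0.073284i
d^4_{-2,1}: k∈[3..5] ⇒ +0.000155 -0.022069 +0.418019 = +0.396106;  D = -0.268375-0.291332i
d^4_{-1,1}: k∈[2..5] ⇒ +0.000011 -0.003207 +0.151865 -0.958857 = -0.810188;  D = +0.774239-0.238658i
d^4_{0,1}: k∈[1..4] ⇒ +0.000001 -0.000295 +0.027915 -0.440631 = -0.413010;  D = +0.060244-0.408592i
d^4_{1,1}: k∈[0..3] ⇒ +0.000000 -0.000017 +0.003207 -0.101243 = -0.098053;  D = -0.081379-0.054698i
d^4_{2,1}: k∈[0..2] ⇒ -0.000000 +0.000233 -0.014713 = -0.014480;  D = -0.012467+0.007365i
d^4_{3,1}: k∈[0..1] ⇒ +0.000009 -0.001414 = -0.001405;  D = +0.000124+0.001400i
d^4_{4,1}: single k=0 term ⇒ -0.000082;  D = +0.000077+0.000029i
Y_4^{m'}(θ=1.8852,φ=0.5611) and Σ D·Y over m':
  (+0.0078-0.0005i)·(-0.2258-0.2829i)  (-0.0294+0.0733i)·(+0.0374+0.3308i)  (-0.2684-0.2913i)·(-0.0434+0.0901i)  (+0.7742-0.2387i)·(+0.2745-0.1725i)  (+0.0602-0.4086i)·(+0.0477+0.0000i)  (-0.0814-0.0547i)·(-0.2745-0.1725i)  (-0.0125+0.0074i)·(-0.0434-0.0901i)  (+0.0001+0.0014i)·(-0.0374+0.3308i)  (+0.0001+0.0000i)·(-0.2258+0.2829i)
Y_4^1(R⁻¹ n̂) = +0.198522-0.209341i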